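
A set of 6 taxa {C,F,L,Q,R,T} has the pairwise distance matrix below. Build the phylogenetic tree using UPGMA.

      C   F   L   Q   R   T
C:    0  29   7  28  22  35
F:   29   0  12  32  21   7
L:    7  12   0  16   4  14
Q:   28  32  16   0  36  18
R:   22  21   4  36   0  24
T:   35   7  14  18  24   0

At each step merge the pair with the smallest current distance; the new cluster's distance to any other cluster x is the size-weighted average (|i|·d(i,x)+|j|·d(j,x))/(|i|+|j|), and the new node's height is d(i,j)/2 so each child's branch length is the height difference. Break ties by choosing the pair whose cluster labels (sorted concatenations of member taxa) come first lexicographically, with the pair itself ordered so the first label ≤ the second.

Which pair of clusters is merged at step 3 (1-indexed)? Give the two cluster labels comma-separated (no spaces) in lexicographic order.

step 1: merge (L,R) at d=4; branch lengths L→2, R→2; new cluster LR
  updated: d(C,LR)=29/2, d(F,LR)=33/2, d(LR,Q)=26, d(LR,T)=19
step 2: merge (F,T) at d=7; branch lengths F→7/2, T→7/2; new cluster FT
  updated: d(C,FT)=32, d(FT,LR)=71/4, d(FT,Q)=25
step 3: merge (C,LR) at d=29/2; branch lengths C→29/4, LR→21/4; new cluster CLR
  updated: d(CLR,FT)=45/2, d(CLR,Q)=80/3
step 4: merge (CLR,FT) at d=45/2; branch lengths CLR→4, FT→31/4; new cluster CFLRT
  updated: d(CFLRT,Q)=26
step 5: merge (CFLRT,Q) at d=26; branch lengths CFLRT→7/4, Q→13; new cluster CFLQRT
final tree: (((C:29/4,(L:2,R:2):21/4):4,(F:7/2,T:7/2):31/4):7/4,Q:13)
total length: 50

C,LR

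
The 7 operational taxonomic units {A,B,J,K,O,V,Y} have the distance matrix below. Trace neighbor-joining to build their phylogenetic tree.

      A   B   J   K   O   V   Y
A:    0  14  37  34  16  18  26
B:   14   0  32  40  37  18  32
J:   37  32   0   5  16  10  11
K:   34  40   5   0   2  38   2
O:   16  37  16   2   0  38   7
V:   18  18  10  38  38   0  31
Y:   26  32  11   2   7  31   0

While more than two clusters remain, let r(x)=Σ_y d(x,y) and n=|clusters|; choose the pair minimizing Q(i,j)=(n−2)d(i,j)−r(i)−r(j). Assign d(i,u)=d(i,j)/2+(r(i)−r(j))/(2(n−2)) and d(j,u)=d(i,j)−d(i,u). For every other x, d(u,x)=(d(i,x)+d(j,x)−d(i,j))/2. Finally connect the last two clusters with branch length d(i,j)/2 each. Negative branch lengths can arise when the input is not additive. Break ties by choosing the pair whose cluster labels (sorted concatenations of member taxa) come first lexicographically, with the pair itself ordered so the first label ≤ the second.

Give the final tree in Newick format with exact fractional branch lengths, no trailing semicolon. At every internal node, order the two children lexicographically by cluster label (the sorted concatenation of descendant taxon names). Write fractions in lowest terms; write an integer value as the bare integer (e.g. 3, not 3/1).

iteration 1: select A,B (d=14, Q=-248); attach at lengths (21/5, 49/5); label the merged cluster AB
  updated: d(AB,J)=55/2, d(AB,K)=30, d(AB,O)=39/2, d(AB,V)=11, d(AB,Y)=22
iteration 2: select AB,V (d=11, Q=-194); attach at lengths (13/4, 31/4); label the merged cluster ABV
  updated: d(ABV,J)=53/4, d(ABV,K)=57/2, d(ABV,O)=93/4, d(ABV,Y)=21
iteration 3: select ABV,J (d=53/4, Q=-183/2); attach at lengths (161/12, -1/6); label the merged cluster ABJV
  updated: d(ABJV,K)=81/8, d(ABJV,O)=13, d(ABJV,Y)=75/8
iteration 4: select ABJV,Y (d=75/8, Q=-257/8); attach at lengths (263/32, 37/32); label the merged cluster ABJVY
  updated: d(ABJVY,K)=11/8, d(ABJVY,O)=85/16
iteration 5: select ABJVY,K (d=11/8, Q=-139/16); attach at lengths (75/32, -31/32); label the merged cluster ABJKVY
  updated: d(ABJKVY,O)=95/32
iteration 6: select ABJKVY,O (d=95/32); attach at lengths (95/64, 95/64); label the merged cluster ABJKOVY
final tree: ((((((A:21/5,B:49/5):13/4,V:31/4):161/12,J:-1/6):263/32,Y:37/32):75/32,K:-31/32):95/64,O:95/64)
total length: 1663/32

((((((A:21/5,B:49/5):13/4,V:31/4):161/12,J:-1/6):263/32,Y:37/32):75/32,K:-31/32):95/64,O:95/64)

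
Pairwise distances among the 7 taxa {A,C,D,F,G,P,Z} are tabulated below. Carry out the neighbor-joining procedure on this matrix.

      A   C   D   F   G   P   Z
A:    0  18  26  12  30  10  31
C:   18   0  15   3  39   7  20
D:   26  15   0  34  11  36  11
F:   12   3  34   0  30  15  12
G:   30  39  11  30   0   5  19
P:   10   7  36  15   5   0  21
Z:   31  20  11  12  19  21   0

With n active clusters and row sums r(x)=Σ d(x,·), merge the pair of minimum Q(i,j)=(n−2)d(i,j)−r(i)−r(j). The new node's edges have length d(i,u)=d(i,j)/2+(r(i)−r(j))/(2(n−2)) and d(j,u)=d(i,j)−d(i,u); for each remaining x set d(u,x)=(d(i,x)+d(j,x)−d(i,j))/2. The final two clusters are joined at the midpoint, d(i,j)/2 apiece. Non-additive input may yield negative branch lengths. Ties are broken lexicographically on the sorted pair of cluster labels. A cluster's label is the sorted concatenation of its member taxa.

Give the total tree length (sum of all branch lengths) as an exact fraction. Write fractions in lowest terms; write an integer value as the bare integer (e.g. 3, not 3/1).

step 1: merge (D,G) at d=11, Q=-212; branch lengths D→27/5, G→28/5; new cluster DG
  updated: d(A,DG)=45/2, d(C,DG)=43/2, d(DG,F)=53/2, d(DG,P)=15, d(DG,Z)=19/2
step 2: merge (DG,Z) at d=19/2, Q=-301/2; branch lengths DG→79/16, Z→73/16; new cluster DGZ
  updated: d(A,DGZ)=22, d(C,DGZ)=16, d(DGZ,F)=29/2, d(DGZ,P)=53/4
step 3: merge (C,F) at d=3, Q=-159/2; branch lengths C→17/12, F→19/12; new cluster CF
  updated: d(A,CF)=27/2, d(CF,DGZ)=55/4, d(CF,P)=19/2
step 4: merge (A,P) at d=10, Q=-233/4; branch lengths A→131/16, P→29/16; new cluster AP
  updated: d(AP,CF)=13/2, d(AP,DGZ)=101/8
step 5: merge (AP,CF) at d=13/2, Q=-263/8; branch lengths AP→43/16, CF→61/16; new cluster ACFP
  updated: d(ACFP,DGZ)=159/16
step 6: merge (ACFP,DGZ) at d=159/16; branch lengths ACFP→159/32, DGZ→159/32; new cluster ACDFGPZ
final tree: (((A:131/16,P:29/16):43/16,(C:17/12,F:19/12):61/16):159/32,((D:27/5,G:28/5):79/16,Z:73/16):159/32)
total length: 799/16

799/16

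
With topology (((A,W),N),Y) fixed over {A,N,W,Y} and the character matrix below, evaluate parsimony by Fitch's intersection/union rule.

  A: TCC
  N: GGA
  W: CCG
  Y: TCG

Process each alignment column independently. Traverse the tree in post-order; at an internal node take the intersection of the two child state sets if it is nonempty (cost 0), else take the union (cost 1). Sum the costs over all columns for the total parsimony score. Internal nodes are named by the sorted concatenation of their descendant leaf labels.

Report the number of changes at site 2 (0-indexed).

[col 0] AW: children A:{T}, W:{C} ∪→ {C,T}; cost 1
[col 0] ANW: children AW:{C,T}, N:{G} ∪→ {C,G,T}; cost 1
[col 0] ANWY: children ANW:{C,G,T}, Y:{T} ∩→ {T}; cost 0
[col 1] AW: children A:{C}, W:{C} ∩→ {C}; cost 0
[col 1] ANW: children AW:{C}, N:{G} ∪→ {C,G}; cost 1
[col 1] ANWY: children ANW:{C,G}, Y:{C} ∩→ {C}; cost 0
[col 2] AW: children A:{C}, W:{G} ∪→ {C,G}; cost 1
[col 2] ANW: children AW:{C,G}, N:{A} ∪→ {A,C,G}; cost 1
[col 2] ANWY: children ANW:{A,C,G}, Y:{G} ∩→ {G}; cost 0
per-site changes: [2, 1, 2]; total = 5

2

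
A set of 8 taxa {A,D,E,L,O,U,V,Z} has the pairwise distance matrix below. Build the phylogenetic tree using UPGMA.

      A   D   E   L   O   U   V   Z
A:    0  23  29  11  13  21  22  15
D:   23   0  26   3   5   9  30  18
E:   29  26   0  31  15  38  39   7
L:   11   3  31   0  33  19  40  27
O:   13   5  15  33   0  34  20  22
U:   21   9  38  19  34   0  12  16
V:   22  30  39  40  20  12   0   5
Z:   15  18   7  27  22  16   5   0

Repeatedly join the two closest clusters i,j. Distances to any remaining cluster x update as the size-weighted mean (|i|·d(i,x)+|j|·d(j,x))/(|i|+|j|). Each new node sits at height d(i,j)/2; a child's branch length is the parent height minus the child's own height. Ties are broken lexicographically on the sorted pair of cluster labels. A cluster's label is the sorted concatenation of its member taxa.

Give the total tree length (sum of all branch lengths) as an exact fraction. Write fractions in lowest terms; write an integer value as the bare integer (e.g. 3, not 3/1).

3643/56

1. join D+L (d=3) ⇒ DL; edges |D|=3/2, |L|=3/2
  updated: d(A,DL)=17, d(DL,E)=57/2, d(DL,O)=19, d(DL,U)=14, d(DL,V)=35, d(DL,Z)=45/2
2. join V+Z (d=5) ⇒ VZ; edges |V|=5/2, |Z|=5/2
  updated: d(A,VZ)=37/2, d(DL,VZ)=115/4, d(E,VZ)=23, d(O,VZ)=21, d(U,VZ)=14
3. join A+O (d=13) ⇒ AO; edges |A|=13/2, |O|=13/2
  updated: d(AO,DL)=18, d(AO,E)=22, d(AO,U)=55/2, d(AO,VZ)=79/4
4. join DL+U (d=14) ⇒ DLU; edges |DL|=11/2, |U|=7
  updated: d(AO,DLU)=127/6, d(DLU,E)=95/3, d(DLU,VZ)=143/6
5. join AO+VZ (d=79/4) ⇒ AOVZ; edges |AO|=27/8, |VZ|=59/8
  updated: d(AOVZ,DLU)=45/2, d(AOVZ,E)=45/2
6. join AOVZ+DLU (d=45/2) ⇒ ADLOUVZ; edges |AOVZ|=11/8, |DLU|=17/4
  updated: d(ADLOUVZ,E)=185/7
7. join ADLOUVZ+E (d=185/7) ⇒ ADELOUVZ; edges |ADLOUVZ|=55/28, |E|=185/14
final tree: ((((A:13/2,O:13/2):27/8,(V:5/2,Z:5/2):59/8):11/8,((D:3/2,L:3/2):11/2,U:7):17/4):55/28,E:185/14)
total length: 3643/56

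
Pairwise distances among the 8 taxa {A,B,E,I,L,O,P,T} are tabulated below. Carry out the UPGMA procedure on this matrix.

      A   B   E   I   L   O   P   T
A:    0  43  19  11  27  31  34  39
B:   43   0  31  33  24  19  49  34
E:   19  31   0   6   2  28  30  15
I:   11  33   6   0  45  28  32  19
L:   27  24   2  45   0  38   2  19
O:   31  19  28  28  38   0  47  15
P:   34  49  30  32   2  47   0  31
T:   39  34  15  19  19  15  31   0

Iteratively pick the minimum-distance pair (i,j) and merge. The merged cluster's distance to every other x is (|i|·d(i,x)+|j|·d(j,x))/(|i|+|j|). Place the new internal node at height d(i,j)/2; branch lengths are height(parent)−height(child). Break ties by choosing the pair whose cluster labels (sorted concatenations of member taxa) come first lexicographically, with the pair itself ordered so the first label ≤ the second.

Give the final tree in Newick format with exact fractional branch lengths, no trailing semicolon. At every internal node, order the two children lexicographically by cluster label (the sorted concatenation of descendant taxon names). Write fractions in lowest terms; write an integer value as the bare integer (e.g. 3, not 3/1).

iteration 1: select E,L (d=2); attach at lengths (1, 1); label the merged cluster EL
  updated: d(A,EL)=23, d(B,EL)=55/2, d(EL,I)=51/2, d(EL,O)=33, d(EL,P)=16, d(EL,T)=17
iteration 2: select A,I (d=11); attach at lengths (11/2, 11/2); label the merged cluster AI
  updated: d(AI,B)=38, d(AI,EL)=97/4, d(AI,O)=59/2, d(AI,P)=33, d(AI,T)=29
iteration 3: select O,T (d=15); attach at lengths (15/2, 15/2); label the merged cluster OT
  updated: d(AI,OT)=117/4, d(B,OT)=53/2, d(EL,OT)=25, d(OT,P)=39
iteration 4: select EL,P (d=16); attach at lengths (7, 8); label the merged cluster ELP
  updated: d(AI,ELP)=163/6, d(B,ELP)=104/3, d(ELP,OT)=89/3
iteration 5: select B,OT (d=53/2); attach at lengths (53/4, 23/4); label the merged cluster BOT
  updated: d(AI,BOT)=193/6, d(BOT,ELP)=94/3
iteration 6: select AI,ELP (d=163/6); attach at lengths (97/12, 67/12); label the merged cluster AEILP
  updated: d(AEILP,BOT)=95/3
iteration 7: select AEILP,BOT (d=95/3); attach at lengths (9/4, 31/12); label the merged cluster ABEILOPT
final tree: (((A:11/2,I:11/2):97/12,((E:1,L:1):7,P:8):67/12):9/4,(B:53/4,(O:15/2,T:15/2):23/4):31/12)
total length: 161/2

(((A:11/2,I:11/2):97/12,((E:1,L:1):7,P:8):67/12):9/4,(B:53/4,(O:15/2,T:15/2):23/4):31/12)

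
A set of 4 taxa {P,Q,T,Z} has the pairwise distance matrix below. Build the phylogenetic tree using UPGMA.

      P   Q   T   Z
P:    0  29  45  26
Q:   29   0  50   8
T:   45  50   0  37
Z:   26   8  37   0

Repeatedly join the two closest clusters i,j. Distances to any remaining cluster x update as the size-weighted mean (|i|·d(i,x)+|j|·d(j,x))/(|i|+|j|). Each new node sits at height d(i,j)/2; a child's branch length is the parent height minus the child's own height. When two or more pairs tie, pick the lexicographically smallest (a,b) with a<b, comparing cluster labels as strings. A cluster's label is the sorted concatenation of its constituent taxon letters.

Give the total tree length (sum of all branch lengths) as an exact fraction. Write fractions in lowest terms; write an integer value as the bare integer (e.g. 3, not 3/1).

247/4

iteration 1: select Q,Z (d=8); attach at lengths (4, 4); label the merged cluster QZ
  updated: d(P,QZ)=55/2, d(QZ,T)=87/2
iteration 2: select P,QZ (d=55/2); attach at lengths (55/4, 39/4); label the merged cluster PQZ
  updated: d(PQZ,T)=44
iteration 3: select PQZ,T (d=44); attach at lengths (33/4, 22); label the merged cluster PQTZ
final tree: ((P:55/4,(Q:4,Z:4):39/4):33/4,T:22)
total length: 247/4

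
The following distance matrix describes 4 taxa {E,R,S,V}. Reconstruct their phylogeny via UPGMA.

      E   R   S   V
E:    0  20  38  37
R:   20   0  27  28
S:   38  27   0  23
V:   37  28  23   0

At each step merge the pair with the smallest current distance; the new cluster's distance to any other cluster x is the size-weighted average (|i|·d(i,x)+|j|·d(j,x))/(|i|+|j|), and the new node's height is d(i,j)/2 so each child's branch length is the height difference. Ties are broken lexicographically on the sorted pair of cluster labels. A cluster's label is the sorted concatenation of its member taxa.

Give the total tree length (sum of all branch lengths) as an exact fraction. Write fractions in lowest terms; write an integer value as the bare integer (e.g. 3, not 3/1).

iteration 1: select E,R (d=20); attach at lengths (10, 10); label the merged cluster ER
  updated: d(ER,S)=65/2, d(ER,V)=65/2
iteration 2: select S,V (d=23); attach at lengths (23/2, 23/2); label the merged cluster SV
  updated: d(ER,SV)=65/2
iteration 3: select ER,SV (d=65/2); attach at lengths (25/4, 19/4); label the merged cluster ERSV
final tree: ((E:10,R:10):25/4,(S:23/2,V:23/2):19/4)
total length: 54

54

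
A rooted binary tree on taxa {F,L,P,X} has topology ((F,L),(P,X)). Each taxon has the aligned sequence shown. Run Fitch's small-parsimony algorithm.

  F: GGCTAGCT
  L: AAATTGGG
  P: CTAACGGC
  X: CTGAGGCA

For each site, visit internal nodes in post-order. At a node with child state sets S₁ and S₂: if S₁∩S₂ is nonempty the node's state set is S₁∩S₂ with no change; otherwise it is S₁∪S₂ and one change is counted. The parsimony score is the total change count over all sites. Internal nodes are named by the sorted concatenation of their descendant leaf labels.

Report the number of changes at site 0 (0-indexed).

2

FL@0: {G} ∪ {A} = {A,G} (union, +1)
PX@0: {C} ∩ {C} = {C} (intersection, +0)
FLPX@0: {A,G} ∪ {C} = {A,C,G} (union, +1)
FL@1: {G} ∪ {A} = {A,G} (union, +1)
PX@1: {T} ∩ {T} = {T} (intersection, +0)
FLPX@1: {A,G} ∪ {T} = {A,G,T} (union, +1)
FL@2: {C} ∪ {A} = {A,C} (union, +1)
PX@2: {A} ∪ {G} = {A,G} (union, +1)
FLPX@2: {A,C} ∩ {A,G} = {A} (intersection, +0)
FL@3: {T} ∩ {T} = {T} (intersection, +0)
PX@3: {A} ∩ {A} = {A} (intersection, +0)
FLPX@3: {T} ∪ {A} = {A,T} (union, +1)
FL@4: {A} ∪ {T} = {A,T} (union, +1)
PX@4: {C} ∪ {G} = {C,G} (union, +1)
FLPX@4: {A,T} ∪ {C,G} = {A,C,G,T} (union, +1)
FL@5: {G} ∩ {G} = {G} (intersection, +0)
PX@5: {G} ∩ {G} = {G} (intersection, +0)
FLPX@5: {G} ∩ {G} = {G} (intersection, +0)
FL@6: {C} ∪ {G} = {C,G} (union, +1)
PX@6: {G} ∪ {C} = {C,G} (union, +1)
FLPX@6: {C,G} ∩ {C,G} = {C,G} (intersection, +0)
FL@7: {T} ∪ {G} = {G,T} (union, +1)
PX@7: {C} ∪ {A} = {A,C} (union, +1)
FLPX@7: {G,T} ∪ {A,C} = {A,C,G,T} (union, +1)
per-site changes: [2, 2, 2, 1, 3, 0, 2, 3]; total = 15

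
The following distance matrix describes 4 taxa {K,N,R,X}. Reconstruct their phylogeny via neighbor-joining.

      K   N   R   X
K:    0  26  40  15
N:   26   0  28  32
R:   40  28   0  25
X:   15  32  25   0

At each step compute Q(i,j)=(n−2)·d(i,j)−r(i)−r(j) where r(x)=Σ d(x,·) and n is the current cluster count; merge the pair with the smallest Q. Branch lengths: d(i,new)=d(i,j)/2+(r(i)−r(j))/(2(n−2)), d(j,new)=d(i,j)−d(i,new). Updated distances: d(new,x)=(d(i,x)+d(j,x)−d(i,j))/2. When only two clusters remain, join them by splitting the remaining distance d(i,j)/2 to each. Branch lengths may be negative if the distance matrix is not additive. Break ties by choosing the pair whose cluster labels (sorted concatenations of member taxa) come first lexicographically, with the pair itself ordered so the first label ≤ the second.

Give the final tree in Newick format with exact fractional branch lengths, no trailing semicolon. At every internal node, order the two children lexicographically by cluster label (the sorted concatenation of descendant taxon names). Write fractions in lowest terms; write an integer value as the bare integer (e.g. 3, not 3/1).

(((K:39/4,X:21/4):37/4,N:49/4):63/8,R:63/8)

step 1: merge (K,X) at d=15, Q=-123; branch lengths K→39/4, X→21/4; new cluster KX
  updated: d(KX,N)=43/2, d(KX,R)=25
step 2: merge (KX,N) at d=43/2, Q=-149/2; branch lengths KX→37/4, N→49/4; new cluster KNX
  updated: d(KNX,R)=63/4
step 3: merge (KNX,R) at d=63/4; branch lengths KNX→63/8, R→63/8; new cluster KNRX
final tree: (((K:39/4,X:21/4):37/4,N:49/4):63/8,R:63/8)
total length: 209/4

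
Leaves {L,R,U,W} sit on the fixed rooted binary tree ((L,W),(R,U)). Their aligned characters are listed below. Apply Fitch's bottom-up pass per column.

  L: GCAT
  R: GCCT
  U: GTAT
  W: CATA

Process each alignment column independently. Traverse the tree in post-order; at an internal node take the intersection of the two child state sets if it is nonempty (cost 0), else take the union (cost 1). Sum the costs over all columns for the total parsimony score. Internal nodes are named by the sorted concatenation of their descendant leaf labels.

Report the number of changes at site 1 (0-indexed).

LW@0: {G} ∪ {C} = {C,G} (union, +1)
RU@0: {G} ∩ {G} = {G} (intersection, +0)
LRUW@0: {C,G} ∩ {G} = {G} (intersection, +0)
LW@1: {C} ∪ {A} = {A,C} (union, +1)
RU@1: {C} ∪ {T} = {C,T} (union, +1)
LRUW@1: {A,C} ∩ {C,T} = {C} (intersection, +0)
LW@2: {A} ∪ {T} = {A,T} (union, +1)
RU@2: {C} ∪ {A} = {A,C} (union, +1)
LRUW@2: {A,T} ∩ {A,C} = {A} (intersection, +0)
LW@3: {T} ∪ {A} = {A,T} (union, +1)
RU@3: {T} ∩ {T} = {T} (intersection, +0)
LRUW@3: {A,T} ∩ {T} = {T} (intersection, +0)
per-site changes: [1, 2, 2, 1]; total = 6

2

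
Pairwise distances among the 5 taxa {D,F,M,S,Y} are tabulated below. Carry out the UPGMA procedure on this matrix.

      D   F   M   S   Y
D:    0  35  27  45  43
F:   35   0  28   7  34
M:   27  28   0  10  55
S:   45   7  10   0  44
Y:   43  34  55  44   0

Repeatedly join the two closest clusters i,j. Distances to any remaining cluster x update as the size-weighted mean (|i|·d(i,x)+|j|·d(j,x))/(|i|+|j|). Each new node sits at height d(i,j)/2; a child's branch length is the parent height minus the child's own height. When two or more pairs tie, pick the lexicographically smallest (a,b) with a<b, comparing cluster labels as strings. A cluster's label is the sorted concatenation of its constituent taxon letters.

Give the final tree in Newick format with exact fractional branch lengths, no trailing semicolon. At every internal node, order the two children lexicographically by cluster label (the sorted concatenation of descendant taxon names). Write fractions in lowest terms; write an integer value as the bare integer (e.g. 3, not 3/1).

step 1: merge (F,S) at d=7; branch lengths F→7/2, S→7/2; new cluster FS
  updated: d(D,FS)=40, d(FS,M)=19, d(FS,Y)=39
step 2: merge (FS,M) at d=19; branch lengths FS→6, M→19/2; new cluster FMS
  updated: d(D,FMS)=107/3, d(FMS,Y)=133/3
step 3: merge (D,FMS) at d=107/3; branch lengths D→107/6, FMS→25/3; new cluster DFMS
  updated: d(DFMS,Y)=44
step 4: merge (DFMS,Y) at d=44; branch lengths DFMS→25/6, Y→22; new cluster DFMSY
final tree: ((D:107/6,((F:7/2,S:7/2):6,M:19/2):25/3):25/6,Y:22)
total length: 449/6

((D:107/6,((F:7/2,S:7/2):6,M:19/2):25/3):25/6,Y:22)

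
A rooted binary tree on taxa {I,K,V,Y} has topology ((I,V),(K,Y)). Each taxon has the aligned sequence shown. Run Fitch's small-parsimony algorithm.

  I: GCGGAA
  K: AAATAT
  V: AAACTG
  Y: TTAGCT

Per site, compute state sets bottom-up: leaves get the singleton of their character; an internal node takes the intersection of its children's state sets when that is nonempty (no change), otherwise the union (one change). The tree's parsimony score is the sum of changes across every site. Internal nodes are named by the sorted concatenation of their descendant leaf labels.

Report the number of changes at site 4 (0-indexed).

2

IV@0: {G} ∪ {A} = {A,G} (union, +1)
KY@0: {A} ∪ {T} = {A,T} (union, +1)
IKVY@0: {A,G} ∩ {A,T} = {A} (intersection, +0)
IV@1: {C} ∪ {A} = {A,C} (union, +1)
KY@1: {A} ∪ {T} = {A,T} (union, +1)
IKVY@1: {A,C} ∩ {A,T} = {A} (intersection, +0)
IV@2: {G} ∪ {A} = {A,G} (union, +1)
KY@2: {A} ∩ {A} = {A} (intersection, +0)
IKVY@2: {A,G} ∩ {A} = {A} (intersection, +0)
IV@3: {G} ∪ {C} = {C,G} (union, +1)
KY@3: {T} ∪ {G} = {G,T} (union, +1)
IKVY@3: {C,G} ∩ {G,T} = {G} (intersection, +0)
IV@4: {A} ∪ {T} = {A,T} (union, +1)
KY@4: {A} ∪ {C} = {A,C} (union, +1)
IKVY@4: {A,T} ∩ {A,C} = {A} (intersection, +0)
IV@5: {A} ∪ {G} = {A,G} (union, +1)
KY@5: {T} ∩ {T} = {T} (intersection, +0)
IKVY@5: {A,G} ∪ {T} = {A,G,T} (union, +1)
per-site changes: [2, 2, 1, 2, 2, 2]; total = 11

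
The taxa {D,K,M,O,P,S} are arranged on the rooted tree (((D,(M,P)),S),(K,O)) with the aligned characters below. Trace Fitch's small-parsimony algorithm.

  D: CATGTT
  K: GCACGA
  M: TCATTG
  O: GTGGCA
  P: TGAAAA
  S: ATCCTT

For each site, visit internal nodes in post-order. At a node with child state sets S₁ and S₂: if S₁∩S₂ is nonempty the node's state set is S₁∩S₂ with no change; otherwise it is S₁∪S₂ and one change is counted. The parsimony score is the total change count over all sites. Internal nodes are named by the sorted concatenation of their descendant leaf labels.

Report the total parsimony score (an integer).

MP@0: {T} ∩ {T} = {T} (intersection, +0)
DMP@0: {C} ∪ {T} = {C,T} (union, +1)
DMPS@0: {C,T} ∪ {A} = {A,C,T} (union, +1)
KO@0: {G} ∩ {G} = {G} (intersection, +0)
DKMOPS@0: {A,C,T} ∪ {G} = {A,C,G,T} (union, +1)
MP@1: {C} ∪ {G} = {C,G} (union, +1)
DMP@1: {A} ∪ {C,G} = {A,C,G} (union, +1)
DMPS@1: {A,C,G} ∪ {T} = {A,C,G,T} (union, +1)
KO@1: {C} ∪ {T} = {C,T} (union, +1)
DKMOPS@1: {A,C,G,T} ∩ {C,T} = {C,T} (intersection, +0)
MP@2: {A} ∩ {A} = {A} (intersection, +0)
DMP@2: {T} ∪ {A} = {A,T} (union, +1)
DMPS@2: {A,T} ∪ {C} = {A,C,T} (union, +1)
KO@2: {A} ∪ {G} = {A,G} (union, +1)
DKMOPS@2: {A,C,T} ∩ {A,G} = {A} (intersection, +0)
MP@3: {T} ∪ {A} = {A,T} (union, +1)
DMP@3: {G} ∪ {A,T} = {A,G,T} (union, +1)
DMPS@3: {A,G,T} ∪ {C} = {A,C,G,T} (union, +1)
KO@3: {C} ∪ {G} = {C,G} (union, +1)
DKMOPS@3: {A,C,G,T} ∩ {C,G} = {C,G} (intersection, +0)
MP@4: {T} ∪ {A} = {A,T} (union, +1)
DMP@4: {T} ∩ {A,T} = {T} (intersection, +0)
DMPS@4: {T} ∩ {T} = {T} (intersection, +0)
KO@4: {G} ∪ {C} = {C,G} (union, +1)
DKMOPS@4: {T} ∪ {C,G} = {C,G,T} (union, +1)
MP@5: {G} ∪ {A} = {A,G} (union, +1)
DMP@5: {T} ∪ {A,G} = {A,G,T} (union, +1)
DMPS@5: {A,G,T} ∩ {T} = {T} (intersection, +0)
KO@5: {A} ∩ {A} = {A} (intersection, +0)
DKMOPS@5: {T} ∪ {A} = {A,T} (union, +1)
per-site changes: [3, 4, 3, 4, 3, 3]; total = 20

20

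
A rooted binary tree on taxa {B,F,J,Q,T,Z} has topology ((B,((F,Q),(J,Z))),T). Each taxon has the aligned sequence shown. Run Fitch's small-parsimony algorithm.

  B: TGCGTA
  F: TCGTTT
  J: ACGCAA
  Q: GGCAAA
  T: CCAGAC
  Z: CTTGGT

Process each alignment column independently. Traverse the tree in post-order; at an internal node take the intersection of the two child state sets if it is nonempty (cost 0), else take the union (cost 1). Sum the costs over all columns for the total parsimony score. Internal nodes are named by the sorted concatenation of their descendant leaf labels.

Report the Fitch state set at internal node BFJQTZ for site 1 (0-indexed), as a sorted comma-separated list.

C

[col 0] FQ: children F:{T}, Q:{G} ∪→ {G,T}; cost 1
[col 0] JZ: children J:{A}, Z:{C} ∪→ {A,C}; cost 1
[col 0] FJQZ: children FQ:{G,T}, JZ:{A,C} ∪→ {A,C,G,T}; cost 1
[col 0] BFJQZ: children B:{T}, FJQZ:{A,C,G,T} ∩→ {T}; cost 0
[col 0] BFJQTZ: children BFJQZ:{T}, T:{C} ∪→ {C,T}; cost 1
[col 1] FQ: children F:{C}, Q:{G} ∪→ {C,G}; cost 1
[col 1] JZ: children J:{C}, Z:{T} ∪→ {C,T}; cost 1
[col 1] FJQZ: children FQ:{C,G}, JZ:{C,T} ∩→ {C}; cost 0
[col 1] BFJQZ: children B:{G}, FJQZ:{C} ∪→ {C,G}; cost 1
[col 1] BFJQTZ: children BFJQZ:{C,G}, T:{C} ∩→ {C}; cost 0
[col 2] FQ: children F:{G}, Q:{C} ∪→ {C,G}; cost 1
[col 2] JZ: children J:{G}, Z:{T} ∪→ {G,T}; cost 1
[col 2] FJQZ: children FQ:{C,G}, JZ:{G,T} ∩→ {G}; cost 0
[col 2] BFJQZ: children B:{C}, FJQZ:{G} ∪→ {C,G}; cost 1
[col 2] BFJQTZ: children BFJQZ:{C,G}, T:{A} ∪→ {A,C,G}; cost 1
[col 3] FQ: children F:{T}, Q:{A} ∪→ {A,T}; cost 1
[col 3] JZ: children J:{C}, Z:{G} ∪→ {C,G}; cost 1
[col 3] FJQZ: children FQ:{A,T}, JZ:{C,G} ∪→ {A,C,G,T}; cost 1
[col 3] BFJQZ: children B:{G}, FJQZ:{A,C,G,T} ∩→ {G}; cost 0
[col 3] BFJQTZ: children BFJQZ:{G}, T:{G} ∩→ {G}; cost 0
[col 4] FQ: children F:{T}, Q:{A} ∪→ {A,T}; cost 1
[col 4] JZ: children J:{A}, Z:{G} ∪→ {A,G}; cost 1
[col 4] FJQZ: children FQ:{A,T}, JZ:{A,G} ∩→ {A}; cost 0
[col 4] BFJQZ: children B:{T}, FJQZ:{A} ∪→ {A,T}; cost 1
[col 4] BFJQTZ: children BFJQZ:{A,T}, T:{A} ∩→ {A}; cost 0
[col 5] FQ: children F:{T}, Q:{A} ∪→ {A,T}; cost 1
[col 5] JZ: children J:{A}, Z:{T} ∪→ {A,T}; cost 1
[col 5] FJQZ: children FQ:{A,T}, JZ:{A,T} ∩→ {A,T}; cost 0
[col 5] BFJQZ: children B:{A}, FJQZ:{A,T} ∩→ {A}; cost 0
[col 5] BFJQTZ: children BFJQZ:{A}, T:{C} ∪→ {A,C}; cost 1
per-site changes: [4, 3, 4, 3, 3, 3]; total = 20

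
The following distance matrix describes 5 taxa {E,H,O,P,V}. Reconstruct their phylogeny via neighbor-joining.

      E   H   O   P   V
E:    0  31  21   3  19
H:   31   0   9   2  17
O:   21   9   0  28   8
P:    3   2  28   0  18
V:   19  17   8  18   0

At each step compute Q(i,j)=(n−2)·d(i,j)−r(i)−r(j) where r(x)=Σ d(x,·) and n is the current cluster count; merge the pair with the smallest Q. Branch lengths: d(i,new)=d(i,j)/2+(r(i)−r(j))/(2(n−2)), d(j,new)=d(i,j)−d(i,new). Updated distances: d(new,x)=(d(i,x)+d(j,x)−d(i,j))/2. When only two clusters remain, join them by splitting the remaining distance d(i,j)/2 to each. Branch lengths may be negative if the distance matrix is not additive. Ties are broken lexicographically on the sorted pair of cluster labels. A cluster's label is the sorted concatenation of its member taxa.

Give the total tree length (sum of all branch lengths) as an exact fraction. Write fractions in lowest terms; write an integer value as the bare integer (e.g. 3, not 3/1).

step 1: merge (E,P) at d=3, Q=-116; branch lengths E→16/3, P→-7/3; new cluster EP
  updated: d(EP,H)=15, d(EP,O)=23, d(EP,V)=17
step 2: merge (EP,H) at d=15, Q=-66; branch lengths EP→11, H→4; new cluster EHP
  updated: d(EHP,O)=17/2, d(EHP,V)=19/2
step 3: merge (EHP,O) at d=17/2, Q=-26; branch lengths EHP→5, O→7/2; new cluster EHOP
  updated: d(EHOP,V)=9/2
step 4: merge (EHOP,V) at d=9/2; branch lengths EHOP→9/4, V→9/4; new cluster EHOPV
final tree: ((((E:16/3,P:-7/3):11,H:4):5,O:7/2):9/4,V:9/4)
total length: 31

31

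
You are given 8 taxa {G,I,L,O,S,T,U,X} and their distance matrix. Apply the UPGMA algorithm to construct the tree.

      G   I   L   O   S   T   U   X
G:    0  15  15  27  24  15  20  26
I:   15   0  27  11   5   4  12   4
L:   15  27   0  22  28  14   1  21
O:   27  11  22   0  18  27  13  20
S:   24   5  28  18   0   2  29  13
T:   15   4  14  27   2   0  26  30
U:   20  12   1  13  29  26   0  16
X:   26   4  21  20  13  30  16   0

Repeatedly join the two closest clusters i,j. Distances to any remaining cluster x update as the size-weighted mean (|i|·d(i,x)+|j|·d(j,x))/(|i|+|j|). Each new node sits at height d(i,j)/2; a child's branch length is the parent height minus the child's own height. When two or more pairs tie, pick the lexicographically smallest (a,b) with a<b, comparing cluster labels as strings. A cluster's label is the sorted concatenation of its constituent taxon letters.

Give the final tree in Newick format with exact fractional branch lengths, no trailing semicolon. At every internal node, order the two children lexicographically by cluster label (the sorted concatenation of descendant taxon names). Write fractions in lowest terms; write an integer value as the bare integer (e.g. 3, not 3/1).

iteration 1: select L,U (d=1); attach at lengths (1/2, 1/2); label the merged cluster LU
  updated: d(G,LU)=35/2, d(I,LU)=39/2, d(LU,O)=35/2, d(LU,S)=57/2, d(LU,T)=20, d(LU,X)=37/2
iteration 2: select S,T (d=2); attach at lengths (1, 1); label the merged cluster ST
  updated: d(G,ST)=39/2, d(I,ST)=9/2, d(LU,ST)=97/4, d(O,ST)=45/2, d(ST,X)=43/2
iteration 3: select I,X (d=4); attach at lengths (2, 2); label the merged cluster IX
  updated: d(G,IX)=41/2, d(IX,LU)=19, d(IX,O)=31/2, d(IX,ST)=13
iteration 4: select IX,ST (d=13); attach at lengths (9/2, 11/2); label the merged cluster ISTX
  updated: d(G,ISTX)=20, d(ISTX,LU)=173/8, d(ISTX,O)=19
iteration 5: select G,LU (d=35/2); attach at lengths (35/4, 33/4); label the merged cluster GLU
  updated: d(GLU,ISTX)=253/12, d(GLU,O)=62/3
iteration 6: select ISTX,O (d=19); attach at lengths (3, 19/2); label the merged cluster IOSTX
  updated: d(GLU,IOSTX)=21
iteration 7: select GLU,IOSTX (d=21); attach at lengths (7/4, 1); label the merged cluster GILOSTUX
final tree: ((G:35/4,(L:1/2,U:1/2):33/4):7/4,(((I:2,X:2):9/2,(S:1,T:1):11/2):3,O:19/2):1)
total length: 197/4

((G:35/4,(L:1/2,U:1/2):33/4):7/4,(((I:2,X:2):9/2,(S:1,T:1):11/2):3,O:19/2):1)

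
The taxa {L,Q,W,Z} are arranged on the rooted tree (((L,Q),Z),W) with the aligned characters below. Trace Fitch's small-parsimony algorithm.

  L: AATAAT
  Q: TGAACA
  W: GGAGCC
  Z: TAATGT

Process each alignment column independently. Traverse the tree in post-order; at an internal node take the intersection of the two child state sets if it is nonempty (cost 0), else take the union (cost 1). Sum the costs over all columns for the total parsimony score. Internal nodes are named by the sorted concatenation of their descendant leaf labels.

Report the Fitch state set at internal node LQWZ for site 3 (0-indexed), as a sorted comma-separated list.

A,G,T

[col 0] LQ: children L:{A}, Q:{T} ∪→ {A,T}; cost 1
[col 0] LQZ: children LQ:{A,T}, Z:{T} ∩→ {T}; cost 0
[col 0] LQWZ: children LQZ:{T}, W:{G} ∪→ {G,T}; cost 1
[col 1] LQ: children L:{A}, Q:{G} ∪→ {A,G}; cost 1
[col 1] LQZ: children LQ:{A,G}, Z:{A} ∩→ {A}; cost 0
[col 1] LQWZ: children LQZ:{A}, W:{G} ∪→ {A,G}; cost 1
[col 2] LQ: children L:{T}, Q:{A} ∪→ {A,T}; cost 1
[col 2] LQZ: children LQ:{A,T}, Z:{A} ∩→ {A}; cost 0
[col 2] LQWZ: children LQZ:{A}, W:{A} ∩→ {A}; cost 0
[col 3] LQ: children L:{A}, Q:{A} ∩→ {A}; cost 0
[col 3] LQZ: children LQ:{A}, Z:{T} ∪→ {A,T}; cost 1
[col 3] LQWZ: children LQZ:{A,T}, W:{G} ∪→ {A,G,T}; cost 1
[col 4] LQ: children L:{A}, Q:{C} ∪→ {A,C}; cost 1
[col 4] LQZ: children LQ:{A,C}, Z:{G} ∪→ {A,C,G}; cost 1
[col 4] LQWZ: children LQZ:{A,C,G}, W:{C} ∩→ {C}; cost 0
[col 5] LQ: children L:{T}, Q:{A} ∪→ {A,T}; cost 1
[col 5] LQZ: children LQ:{A,T}, Z:{T} ∩→ {T}; cost 0
[col 5] LQWZ: children LQZ:{T}, W:{C} ∪→ {C,T}; cost 1
per-site changes: [2, 2, 1, 2, 2, 2]; total = 11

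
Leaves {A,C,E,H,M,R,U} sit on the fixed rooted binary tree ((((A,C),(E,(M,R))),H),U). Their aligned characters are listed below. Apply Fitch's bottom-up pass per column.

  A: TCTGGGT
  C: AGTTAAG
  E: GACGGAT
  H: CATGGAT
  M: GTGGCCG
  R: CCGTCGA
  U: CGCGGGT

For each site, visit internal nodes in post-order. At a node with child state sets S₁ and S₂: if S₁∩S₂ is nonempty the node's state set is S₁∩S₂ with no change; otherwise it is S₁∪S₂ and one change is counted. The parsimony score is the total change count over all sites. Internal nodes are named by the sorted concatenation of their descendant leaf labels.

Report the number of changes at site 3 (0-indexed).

site 0, node AC: A={T} ∪ C={A} → {A,T} (+1)
site 0, node MR: M={G} ∪ R={C} → {C,G} (+1)
site 0, node EMR: E={G} ∩ MR={C,G} → {G} (+0)
site 0, node ACEMR: AC={A,T} ∪ EMR={G} → {A,G,T} (+1)
site 0, node ACEHMR: ACEMR={A,G,T} ∪ H={C} → {A,C,G,T} (+1)
site 0, node ACEHMRU: ACEHMR={A,C,G,T} ∩ U={C} → {C} (+0)
site 1, node AC: A={C} ∪ C={G} → {C,G} (+1)
site 1, node MR: M={T} ∪ R={C} → {C,T} (+1)
site 1, node EMR: E={A} ∪ MR={C,T} → {A,C,T} (+1)
site 1, node ACEMR: AC={C,G} ∩ EMR={A,C,T} → {C} (+0)
site 1, node ACEHMR: ACEMR={C} ∪ H={A} → {A,C} (+1)
site 1, node ACEHMRU: ACEHMR={A,C} ∪ U={G} → {A,C,G} (+1)
site 2, node AC: A={T} ∩ C={T} → {T} (+0)
site 2, node MR: M={G} ∩ R={G} → {G} (+0)
site 2, node EMR: E={C} ∪ MR={G} → {C,G} (+1)
site 2, node ACEMR: AC={T} ∪ EMR={C,G} → {C,G,T} (+1)
site 2, node ACEHMR: ACEMR={C,G,T} ∩ H={T} → {T} (+0)
site 2, node ACEHMRU: ACEHMR={T} ∪ U={C} → {C,T} (+1)
site 3, node AC: A={G} ∪ C={T} → {G,T} (+1)
site 3, node MR: M={G} ∪ R={T} → {G,T} (+1)
site 3, node EMR: E={G} ∩ MR={G,T} → {G} (+0)
site 3, node ACEMR: AC={G,T} ∩ EMR={G} → {G} (+0)
site 3, node ACEHMR: ACEMR={G} ∩ H={G} → {G} (+0)
site 3, node ACEHMRU: ACEHMR={G} ∩ U={G} → {G} (+0)
site 4, node AC: A={G} ∪ C={A} → {A,G} (+1)
site 4, node MR: M={C} ∩ R={C} → {C} (+0)
site 4, node EMR: E={G} ∪ MR={C} → {C,G} (+1)
site 4, node ACEMR: AC={A,G} ∩ EMR={C,G} → {G} (+0)
site 4, node ACEHMR: ACEMR={G} ∩ H={G} → {G} (+0)
site 4, node ACEHMRU: ACEHMR={G} ∩ U={G} → {G} (+0)
site 5, node AC: A={G} ∪ C={A} → {A,G} (+1)
site 5, node MR: M={C} ∪ R={G} → {C,G} (+1)
site 5, node EMR: E={A} ∪ MR={C,G} → {A,C,G} (+1)
site 5, node ACEMR: AC={A,G} ∩ EMR={A,C,G} → {A,G} (+0)
site 5, node ACEHMR: ACEMR={A,G} ∩ H={A} → {A} (+0)
site 5, node ACEHMRU: ACEHMR={A} ∪ U={G} → {A,G} (+1)
site 6, node AC: A={T} ∪ C={G} → {G,T} (+1)
site 6, node MR: M={G} ∪ R={A} → {A,G} (+1)
site 6, node EMR: E={T} ∪ MR={A,G} → {A,G,T} (+1)
site 6, node ACEMR: AC={G,T} ∩ EMR={A,G,T} → {G,T} (+0)
site 6, node ACEHMR: ACEMR={G,T} ∩ H={T} → {T} (+0)
site 6, node ACEHMRU: ACEHMR={T} ∩ U={T} → {T} (+0)
per-site changes: [4, 5, 3, 2, 2, 4, 3]; total = 23

2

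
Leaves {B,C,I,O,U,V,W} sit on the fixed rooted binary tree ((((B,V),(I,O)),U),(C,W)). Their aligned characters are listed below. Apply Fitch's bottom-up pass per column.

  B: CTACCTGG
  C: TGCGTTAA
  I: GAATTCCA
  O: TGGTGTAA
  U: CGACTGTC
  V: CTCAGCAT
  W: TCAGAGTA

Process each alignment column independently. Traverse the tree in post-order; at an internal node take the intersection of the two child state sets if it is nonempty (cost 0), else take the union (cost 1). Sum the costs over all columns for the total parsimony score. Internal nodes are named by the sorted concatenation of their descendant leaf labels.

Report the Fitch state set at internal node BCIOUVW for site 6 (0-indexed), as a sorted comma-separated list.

[col 0] BV: children B:{C}, V:{C} ∩→ {C}; cost 0
[col 0] IO: children I:{G}, O:{T} ∪→ {G,T}; cost 1
[col 0] BIOV: children BV:{C}, IO:{G,T} ∪→ {C,G,T}; cost 1
[col 0] BIOUV: children BIOV:{C,G,T}, U:{C} ∩→ {C}; cost 0
[col 0] CW: children C:{T}, W:{T} ∩→ {T}; cost 0
[col 0] BCIOUVW: children BIOUV:{C}, CW:{T} ∪→ {C,T}; cost 1
[col 1] BV: children B:{T}, V:{T} ∩→ {T}; cost 0
[col 1] IO: children I:{A}, O:{G} ∪→ {A,G}; cost 1
[col 1] BIOV: children BV:{T}, IO:{A,G} ∪→ {A,G,T}; cost 1
[col 1] BIOUV: children BIOV:{A,G,T}, U:{G} ∩→ {G}; cost 0
[col 1] CW: children C:{G}, W:{C} ∪→ {C,G}; cost 1
[col 1] BCIOUVW: children BIOUV:{G}, CW:{C,G} ∩→ {G}; cost 0
[col 2] BV: children B:{A}, V:{C} ∪→ {A,C}; cost 1
[col 2] IO: children I:{A}, O:{G} ∪→ {A,G}; cost 1
[col 2] BIOV: children BV:{A,C}, IO:{A,G} ∩→ {A}; cost 0
[col 2] BIOUV: children BIOV:{A}, U:{A} ∩→ {A}; cost 0
[col 2] CW: children C:{C}, W:{A} ∪→ {A,C}; cost 1
[col 2] BCIOUVW: children BIOUV:{A}, CW:{A,C} ∩→ {A}; cost 0
[col 3] BV: children B:{C}, V:{A} ∪→ {A,C}; cost 1
[col 3] IO: children I:{T}, O:{T} ∩→ {T}; cost 0
[col 3] BIOV: children BV:{A,C}, IO:{T} ∪→ {A,C,T}; cost 1
[col 3] BIOUV: children BIOV:{A,C,T}, U:{C} ∩→ {C}; cost 0
[col 3] CW: children C:{G}, W:{G} ∩→ {G}; cost 0
[col 3] BCIOUVW: children BIOUV:{C}, CW:{G} ∪→ {C,G}; cost 1
[col 4] BV: children B:{C}, V:{G} ∪→ {C,G}; cost 1
[col 4] IO: children I:{T}, O:{G} ∪→ {G,T}; cost 1
[col 4] BIOV: children BV:{C,G}, IO:{G,T} ∩→ {G}; cost 0
[col 4] BIOUV: children BIOV:{G}, U:{T} ∪→ {G,T}; cost 1
[col 4] CW: children C:{T}, W:{A} ∪→ {A,T}; cost 1
[col 4] BCIOUVW: children BIOUV:{G,T}, CW:{A,T} ∩→ {T}; cost 0
[col 5] BV: children B:{T}, V:{C} ∪→ {C,T}; cost 1
[col 5] IO: children I:{C}, O:{T} ∪→ {C,T}; cost 1
[col 5] BIOV: children BV:{C,T}, IO:{C,T} ∩→ {C,T}; cost 0
[col 5] BIOUV: children BIOV:{C,T}, U:{G} ∪→ {C,G,T}; cost 1
[col 5] CW: children C:{T}, W:{G} ∪→ {G,T}; cost 1
[col 5] BCIOUVW: children BIOUV:{C,G,T}, CW:{G,T} ∩→ {G,T}; cost 0
[col 6] BV: children B:{G}, V:{A} ∪→ {A,G}; cost 1
[col 6] IO: children I:{C}, O:{A} ∪→ {A,C}; cost 1
[col 6] BIOV: children BV:{A,G}, IO:{A,C} ∩→ {A}; cost 0
[col 6] BIOUV: children BIOV:{A}, U:{T} ∪→ {A,T}; cost 1
[col 6] CW: children C:{A}, W:{T} ∪→ {A,T}; cost 1
[col 6] BCIOUVW: children BIOUV:{A,T}, CW:{A,T} ∩→ {A,T}; cost 0
[col 7] BV: children B:{G}, V:{T} ∪→ {G,T}; cost 1
[col 7] IO: children I:{A}, O:{A} ∩→ {A}; cost 0
[col 7] BIOV: children BV:{G,T}, IO:{A} ∪→ {A,G,T}; cost 1
[col 7] BIOUV: children BIOV:{A,G,T}, U:{C} ∪→ {A,C,G,T}; cost 1
[col 7] CW: children C:{A}, W:{A} ∩→ {A}; cost 0
[col 7] BCIOUVW: children BIOUV:{A,C,G,T}, CW:{A} ∩→ {A}; cost 0
per-site changes: [3, 3, 3, 3, 4, 4, 4, 3]; total = 27

A,T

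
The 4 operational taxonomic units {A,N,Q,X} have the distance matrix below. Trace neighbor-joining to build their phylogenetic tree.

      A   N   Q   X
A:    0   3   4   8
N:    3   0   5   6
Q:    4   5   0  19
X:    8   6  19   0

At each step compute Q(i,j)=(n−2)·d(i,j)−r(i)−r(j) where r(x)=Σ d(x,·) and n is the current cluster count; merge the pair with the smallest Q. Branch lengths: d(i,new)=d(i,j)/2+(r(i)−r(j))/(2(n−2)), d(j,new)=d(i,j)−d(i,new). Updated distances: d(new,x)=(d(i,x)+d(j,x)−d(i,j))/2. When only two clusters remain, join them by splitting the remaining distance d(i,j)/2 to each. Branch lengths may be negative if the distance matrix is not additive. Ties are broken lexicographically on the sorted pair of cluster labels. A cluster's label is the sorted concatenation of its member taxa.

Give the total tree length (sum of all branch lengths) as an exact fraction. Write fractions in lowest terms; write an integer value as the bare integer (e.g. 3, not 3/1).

55/4

step 1: merge (A,Q) at d=4, Q=-35; branch lengths A→-5/4, Q→21/4; new cluster AQ
  updated: d(AQ,N)=2, d(AQ,X)=23/2
step 2: merge (AQ,N) at d=2, Q=-39/2; branch lengths AQ→15/4, N→-7/4; new cluster ANQ
  updated: d(ANQ,X)=31/4
step 3: merge (ANQ,X) at d=31/4; branch lengths ANQ→31/8, X→31/8; new cluster ANQX
final tree: (((A:-5/4,Q:21/4):15/4,N:-7/4):31/8,X:31/8)
total length: 55/4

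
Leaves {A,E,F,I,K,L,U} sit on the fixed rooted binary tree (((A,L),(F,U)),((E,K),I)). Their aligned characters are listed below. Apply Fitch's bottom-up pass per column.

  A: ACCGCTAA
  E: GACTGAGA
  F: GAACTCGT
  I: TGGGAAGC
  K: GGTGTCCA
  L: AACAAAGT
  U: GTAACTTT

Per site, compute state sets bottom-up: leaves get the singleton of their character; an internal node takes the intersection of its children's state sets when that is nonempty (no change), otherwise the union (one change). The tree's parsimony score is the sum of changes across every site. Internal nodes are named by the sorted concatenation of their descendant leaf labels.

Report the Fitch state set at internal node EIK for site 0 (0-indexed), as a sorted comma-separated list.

G,T

site 0, node AL: A={A} ∩ L={A} → {A} (+0)
site 0, node FU: F={G} ∩ U={G} → {G} (+0)
site 0, node AFLU: AL={A} ∪ FU={G} → {A,G} (+1)
site 0, node EK: E={G} ∩ K={G} → {G} (+0)
site 0, node EIK: EK={G} ∪ I={T} → {G,T} (+1)
site 0, node AEFIKLU: AFLU={A,G} ∩ EIK={G,T} → {G} (+0)
site 1, node AL: A={C} ∪ L={A} → {A,C} (+1)
site 1, node FU: F={A} ∪ U={T} → {A,T} (+1)
site 1, node AFLU: AL={A,C} ∩ FU={A,T} → {A} (+0)
site 1, node EK: E={A} ∪ K={G} → {A,G} (+1)
site 1, node EIK: EK={A,G} ∩ I={G} → {G} (+0)
site 1, node AEFIKLU: AFLU={A} ∪ EIK={G} → {A,G} (+1)
site 2, node AL: A={C} ∩ L={C} → {C} (+0)
site 2, node FU: F={A} ∩ U={A} → {A} (+0)
site 2, node AFLU: AL={C} ∪ FU={A} → {A,C} (+1)
site 2, node EK: E={C} ∪ K={T} → {C,T} (+1)
site 2, node EIK: EK={C,T} ∪ I={G} → {C,G,T} (+1)
site 2, node AEFIKLU: AFLU={A,C} ∩ EIK={C,G,T} → {C} (+0)
site 3, node AL: A={G} ∪ L={A} → {A,G} (+1)
site 3, node FU: F={C} ∪ U={A} → {A,C} (+1)
site 3, node AFLU: AL={A,G} ∩ FU={A,C} → {A} (+0)
site 3, node EK: E={T} ∪ K={G} → {G,T} (+1)
site 3, node EIK: EK={G,T} ∩ I={G} → {G} (+0)
site 3, node AEFIKLU: AFLU={A} ∪ EIK={G} → {A,G} (+1)
site 4, node AL: A={C} ∪ L={A} → {A,C} (+1)
site 4, node FU: F={T} ∪ U={C} → {C,T} (+1)
site 4, node AFLU: AL={A,C} ∩ FU={C,T} → {C} (+0)
site 4, node EK: E={G} ∪ K={T} → {G,T} (+1)
site 4, node EIK: EK={G,T} ∪ I={A} → {A,G,T} (+1)
site 4, node AEFIKLU: AFLU={C} ∪ EIK={A,G,T} → {A,C,G,T} (+1)
site 5, node AL: A={T} ∪ L={A} → {A,T} (+1)
site 5, node FU: F={C} ∪ U={T} → {C,T} (+1)
site 5, node AFLU: AL={A,T} ∩ FU={C,T} → {T} (+0)
site 5, node EK: E={A} ∪ K={C} → {A,C} (+1)
site 5, node EIK: EK={A,C} ∩ I={A} → {A} (+0)
site 5, node AEFIKLU: AFLU={T} ∪ EIK={A} → {A,T} (+1)
site 6, node AL: A={A} ∪ L={G} → {A,G} (+1)
site 6, node FU: F={G} ∪ U={T} → {G,T} (+1)
site 6, node AFLU: AL={A,G} ∩ FU={G,T} → {G} (+0)
site 6, node EK: E={G} ∪ K={C} → {C,G} (+1)
site 6, node EIK: EK={C,G} ∩ I={G} → {G} (+0)
site 6, node AEFIKLU: AFLU={G} ∩ EIK={G} → {G} (+0)
site 7, node AL: A={A} ∪ L={T} → {A,T} (+1)
site 7, node FU: F={T} ∩ U={T} → {T} (+0)
site 7, node AFLU: AL={A,T} ∩ FU={T} → {T} (+0)
site 7, node EK: E={A} ∩ K={A} → {A} (+0)
site 7, node EIK: EK={A} ∪ I={C} → {A,C} (+1)
site 7, node AEFIKLU: AFLU={T} ∪ EIK={A,C} → {A,C,T} (+1)
per-site changes: [2, 4, 3, 4, 5, 4, 3, 3]; total = 28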